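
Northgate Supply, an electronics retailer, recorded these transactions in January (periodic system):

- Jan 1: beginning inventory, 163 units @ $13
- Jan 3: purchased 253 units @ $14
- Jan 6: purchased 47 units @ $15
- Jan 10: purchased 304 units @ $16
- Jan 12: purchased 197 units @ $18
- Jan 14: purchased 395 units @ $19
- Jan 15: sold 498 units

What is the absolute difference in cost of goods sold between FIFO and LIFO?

FIFO COGS: 163 @ $13 + 253 @ $14 + 47 @ $15 + 35 @ $16 = $6,926
LIFO COGS: 395 @ $19 + 103 @ $18 = $9,359
Difference = |$6,926 − $9,359| = $2,433

$2,433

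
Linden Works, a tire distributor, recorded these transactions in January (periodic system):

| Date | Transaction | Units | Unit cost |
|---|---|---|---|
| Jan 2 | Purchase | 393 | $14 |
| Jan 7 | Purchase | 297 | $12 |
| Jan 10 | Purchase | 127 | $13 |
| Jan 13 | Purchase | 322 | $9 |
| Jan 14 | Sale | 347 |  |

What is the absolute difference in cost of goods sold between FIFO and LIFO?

FIFO COGS: 347 @ $14 = $4,858
LIFO COGS: 322 @ $9 + 25 @ $13 = $3,223
Difference = |$4,858 − $3,223| = $1,635

$1,635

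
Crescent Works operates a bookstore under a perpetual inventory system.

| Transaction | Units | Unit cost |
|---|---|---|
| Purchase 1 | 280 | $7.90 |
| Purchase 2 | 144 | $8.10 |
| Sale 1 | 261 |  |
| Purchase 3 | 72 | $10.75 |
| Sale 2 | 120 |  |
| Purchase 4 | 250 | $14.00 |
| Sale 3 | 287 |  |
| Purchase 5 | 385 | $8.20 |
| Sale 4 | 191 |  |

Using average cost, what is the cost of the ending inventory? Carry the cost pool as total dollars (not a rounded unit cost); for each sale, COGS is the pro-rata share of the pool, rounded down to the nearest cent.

After Purchase 1: 280 on hand, pool $2,212.00 (≈ $7.9000 each)
After Purchase 2: 424 on hand, pool $3,378.40 (≈ $7.9679 each)
Sale 1, sell 261: 261/424 × $3,378.40 → $2,079.62
After Purchase 3: 235 on hand, pool $2,072.78 (≈ $8.8203 each)
Sale 2, sell 120: 120/235 × $2,072.78 → $1,058.44
After Purchase 4: 365 on hand, pool $4,514.34 (≈ $12.3681 each)
Sale 3, sell 287: 287/365 × $4,514.34 → $3,549.63
After Purchase 5: 463 on hand, pool $4,121.71 (≈ $8.9022 each)
Sale 4, sell 191: 191/463 × $4,121.71 → $1,700.31
Total COGS = $2,079.62 + $1,058.44 + $3,549.63 + $1,700.31 = $8,388.00
Ending inventory (cost pool remaining) = $2,421.40
Check: goods available $10,809.40 = COGS $8,388.00 + ending $2,421.40

Ending inventory = $2,421.40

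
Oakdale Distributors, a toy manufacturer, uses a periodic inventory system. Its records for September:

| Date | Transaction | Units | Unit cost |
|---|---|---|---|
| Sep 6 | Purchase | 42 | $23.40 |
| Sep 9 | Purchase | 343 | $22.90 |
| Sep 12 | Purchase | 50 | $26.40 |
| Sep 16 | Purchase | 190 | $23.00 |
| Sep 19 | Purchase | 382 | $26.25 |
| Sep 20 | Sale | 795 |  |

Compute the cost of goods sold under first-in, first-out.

COGS = $18,990.00

Sep 20, 795 sold [FIFO — oldest first]: 42 @ $23.40 + 343 @ $22.90 + 50 @ $26.40 + 190 @ $23.00 + 170 @ $26.25 = $18,990.00
Ending inventory: 212 @ $26.25 = $5,565.00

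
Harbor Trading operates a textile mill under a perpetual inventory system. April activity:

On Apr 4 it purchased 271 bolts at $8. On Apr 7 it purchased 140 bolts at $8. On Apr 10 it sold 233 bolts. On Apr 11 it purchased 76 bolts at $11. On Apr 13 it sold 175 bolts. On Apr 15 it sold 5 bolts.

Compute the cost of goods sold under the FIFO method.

COGS = $3,310

Apr 10, 233 sold [FIFO — oldest first]: 233 @ $8 = $1,864
Apr 13, 175 sold [FIFO — oldest first]: 38 @ $8 + 137 @ $8 = $1,400
Apr 15, 5 sold [FIFO — oldest first]: 3 @ $8 + 2 @ $11 = $46
Total COGS = $1,864 + $1,400 + $46 = $3,310
Ending inventory: 74 @ $11 = $814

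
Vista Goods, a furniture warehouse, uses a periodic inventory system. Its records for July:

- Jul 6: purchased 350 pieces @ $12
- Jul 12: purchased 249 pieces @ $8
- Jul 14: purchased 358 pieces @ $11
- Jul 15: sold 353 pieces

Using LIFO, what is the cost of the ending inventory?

Jul 15, 353 sold [LIFO — newest first]: 353 @ $11 = $3,883
Ending inventory: 350 @ $12 + 249 @ $8 + 5 @ $11 = $6,247

Ending inventory = $6,247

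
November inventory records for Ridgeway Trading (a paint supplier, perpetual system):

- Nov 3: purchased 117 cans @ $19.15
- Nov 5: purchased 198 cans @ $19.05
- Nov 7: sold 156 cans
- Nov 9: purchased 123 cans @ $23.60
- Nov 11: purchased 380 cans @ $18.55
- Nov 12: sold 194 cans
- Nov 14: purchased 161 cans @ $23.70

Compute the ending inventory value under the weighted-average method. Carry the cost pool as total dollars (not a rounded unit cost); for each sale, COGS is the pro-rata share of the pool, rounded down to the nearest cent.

Ending inventory = $12,996.61

After Nov 3: 117 on hand, pool $2,240.55 (≈ $19.1500 each)
After Nov 5: 315 on hand, pool $6,012.45 (≈ $19.0871 each)
Nov 7, sell 156: 156/315 × $6,012.45 → $2,977.59
After Nov 9: 282 on hand, pool $5,937.66 (≈ $21.0555 each)
After Nov 11: 662 on hand, pool $12,986.66 (≈ $19.6173 each)
Nov 12, sell 194: 194/662 × $12,986.66 → $3,805.75
After Nov 14: 629 on hand, pool $12,996.61 (≈ $20.6623 each)
Total COGS = $2,977.59 + $3,805.75 = $6,783.34
Ending inventory (cost pool remaining) = $12,996.61
Check: goods available $19,779.95 = COGS $6,783.34 + ending $12,996.61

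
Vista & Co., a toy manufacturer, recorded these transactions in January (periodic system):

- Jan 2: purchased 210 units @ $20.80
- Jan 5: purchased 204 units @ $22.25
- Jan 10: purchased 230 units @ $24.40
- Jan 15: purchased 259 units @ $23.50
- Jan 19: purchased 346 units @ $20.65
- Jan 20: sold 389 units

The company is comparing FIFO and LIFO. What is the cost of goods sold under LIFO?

COGS = $8,155.40

FIFO COGS: 210 @ $20.80 + 179 @ $22.25 = $8,350.75
LIFO COGS: 346 @ $20.65 + 43 @ $23.50 = $8,155.40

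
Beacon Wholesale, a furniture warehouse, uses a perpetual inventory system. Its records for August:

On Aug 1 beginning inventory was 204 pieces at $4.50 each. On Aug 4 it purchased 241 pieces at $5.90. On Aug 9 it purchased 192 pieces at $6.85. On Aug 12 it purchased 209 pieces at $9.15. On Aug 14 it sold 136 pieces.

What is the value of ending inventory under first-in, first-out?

Ending inventory = $4,955.45

Aug 14, 136 sold [FIFO — oldest first]: 136 @ $4.50 = $612.00
Ending inventory: 68 @ $4.50 + 241 @ $5.90 + 192 @ $6.85 + 209 @ $9.15 = $4,955.45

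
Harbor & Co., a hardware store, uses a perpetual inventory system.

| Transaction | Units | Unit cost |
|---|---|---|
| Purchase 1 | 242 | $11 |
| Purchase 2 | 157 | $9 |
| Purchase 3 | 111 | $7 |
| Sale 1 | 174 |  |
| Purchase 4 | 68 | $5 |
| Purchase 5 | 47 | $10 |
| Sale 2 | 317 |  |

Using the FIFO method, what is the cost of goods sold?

Sale 1 (174) [FIFO — oldest first]: 174 @ $11 = $1,914
Sale 2 (317) [FIFO — oldest first]: 68 @ $11 + 157 @ $9 + 92 @ $7 = $2,805
Total COGS = $1,914 + $2,805 = $4,719
Ending inventory: 19 @ $7 + 68 @ $5 + 47 @ $10 = $943

COGS = $4,719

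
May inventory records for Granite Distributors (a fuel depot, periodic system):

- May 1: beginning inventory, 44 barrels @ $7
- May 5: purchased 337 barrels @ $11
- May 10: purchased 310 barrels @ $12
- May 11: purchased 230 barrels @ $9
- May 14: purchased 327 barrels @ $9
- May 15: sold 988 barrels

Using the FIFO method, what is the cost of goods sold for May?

COGS = $10,408

May 15, 988 sold [FIFO — oldest first]: 44 @ $7 + 337 @ $11 + 310 @ $12 + 230 @ $9 + 67 @ $9 = $10,408
Ending inventory: 260 @ $9 = $2,340
Check: goods available $12,748 = COGS $10,408 + ending $2,340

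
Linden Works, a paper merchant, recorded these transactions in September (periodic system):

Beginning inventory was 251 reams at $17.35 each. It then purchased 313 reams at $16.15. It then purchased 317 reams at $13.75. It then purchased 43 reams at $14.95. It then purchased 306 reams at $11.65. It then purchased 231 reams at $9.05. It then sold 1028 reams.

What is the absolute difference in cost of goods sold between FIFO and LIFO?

$2,850.30

FIFO COGS: 251 @ $17.35 + 313 @ $16.15 + 317 @ $13.75 + 43 @ $14.95 + 104 @ $11.65 = $15,623.00
LIFO COGS: 231 @ $9.05 + 306 @ $11.65 + 43 @ $14.95 + 317 @ $13.75 + 131 @ $16.15 = $12,772.70
Difference = |$15,623.00 − $12,772.70| = $2,850.30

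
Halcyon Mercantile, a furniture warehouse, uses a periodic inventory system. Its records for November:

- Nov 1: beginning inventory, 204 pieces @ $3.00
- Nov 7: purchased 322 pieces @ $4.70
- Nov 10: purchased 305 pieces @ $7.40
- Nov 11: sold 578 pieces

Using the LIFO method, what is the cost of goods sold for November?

Nov 11, 578 sold [LIFO — newest first]: 305 @ $7.40 + 273 @ $4.70 = $3,540.10
Ending inventory: 204 @ $3.00 + 49 @ $4.70 = $842.30

COGS = $3,540.10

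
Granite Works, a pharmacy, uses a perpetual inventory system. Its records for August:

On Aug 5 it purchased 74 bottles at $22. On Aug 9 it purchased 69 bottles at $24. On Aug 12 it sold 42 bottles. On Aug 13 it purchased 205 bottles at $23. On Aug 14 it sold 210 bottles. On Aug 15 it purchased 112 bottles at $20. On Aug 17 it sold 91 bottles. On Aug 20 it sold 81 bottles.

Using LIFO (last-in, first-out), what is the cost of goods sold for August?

COGS = $9,447

Aug 12, 42 sold [LIFO — newest first]: 42 @ $24 = $1,008
Aug 14, 210 sold [LIFO — newest first]: 205 @ $23 + 5 @ $24 = $4,835
Aug 17, 91 sold [LIFO — newest first]: 91 @ $20 = $1,820
Aug 20, 81 sold [LIFO — newest first]: 21 @ $20 + 22 @ $24 + 38 @ $22 = $1,784
Total COGS = $1,008 + $4,835 + $1,820 + $1,784 = $9,447
Ending inventory: 36 @ $22 = $792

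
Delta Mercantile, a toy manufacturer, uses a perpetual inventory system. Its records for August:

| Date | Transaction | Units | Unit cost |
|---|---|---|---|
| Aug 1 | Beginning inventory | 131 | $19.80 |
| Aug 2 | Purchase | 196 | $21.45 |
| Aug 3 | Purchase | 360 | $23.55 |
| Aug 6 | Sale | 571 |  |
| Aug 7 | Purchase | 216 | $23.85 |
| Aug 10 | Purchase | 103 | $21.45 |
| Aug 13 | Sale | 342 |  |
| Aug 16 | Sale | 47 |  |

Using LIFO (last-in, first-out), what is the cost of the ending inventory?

Ending inventory = $910.80

Aug 6, 571 sold [LIFO — newest first]: 360 @ $23.55 + 196 @ $21.45 + 15 @ $19.80 = $12,979.20
Aug 13, 342 sold [LIFO — newest first]: 103 @ $21.45 + 216 @ $23.85 + 23 @ $19.80 = $7,816.35
Aug 16, 47 sold [LIFO — newest first]: 47 @ $19.80 = $930.60
Total COGS = $12,979.20 + $7,816.35 + $930.60 = $21,726.15
Ending inventory: 46 @ $19.80 = $910.80
Check: goods available $22,636.95 = COGS $21,726.15 + ending $910.80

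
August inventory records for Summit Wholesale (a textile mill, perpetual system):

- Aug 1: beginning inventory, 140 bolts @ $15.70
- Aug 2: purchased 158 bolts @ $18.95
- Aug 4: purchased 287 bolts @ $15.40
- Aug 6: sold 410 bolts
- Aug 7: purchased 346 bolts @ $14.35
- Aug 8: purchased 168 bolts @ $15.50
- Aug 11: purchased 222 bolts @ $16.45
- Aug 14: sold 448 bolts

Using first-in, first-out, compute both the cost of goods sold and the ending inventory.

COGS = $13,529.45; ending inventory = $7,303.45

Aug 6, 410 sold [FIFO — oldest first]: 140 @ $15.70 + 158 @ $18.95 + 112 @ $15.40 = $6,916.90
Aug 14, 448 sold [FIFO — oldest first]: 175 @ $15.40 + 273 @ $14.35 = $6,612.55
Total COGS = $6,916.90 + $6,612.55 = $13,529.45
Ending inventory: 73 @ $14.35 + 168 @ $15.50 + 222 @ $16.45 = $7,303.45
Check: goods available $20,832.90 = COGS $13,529.45 + ending $7,303.45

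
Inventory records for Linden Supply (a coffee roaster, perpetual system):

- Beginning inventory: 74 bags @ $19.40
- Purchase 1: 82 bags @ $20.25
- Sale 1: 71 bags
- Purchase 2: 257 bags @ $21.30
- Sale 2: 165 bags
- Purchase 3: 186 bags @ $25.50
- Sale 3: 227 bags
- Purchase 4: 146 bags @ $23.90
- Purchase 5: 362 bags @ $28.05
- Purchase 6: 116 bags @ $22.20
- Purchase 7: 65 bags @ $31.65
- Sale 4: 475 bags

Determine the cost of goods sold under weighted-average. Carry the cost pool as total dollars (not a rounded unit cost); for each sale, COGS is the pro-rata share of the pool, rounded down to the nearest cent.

COGS = $22,492.76

After Beginning: 74 on hand, pool $1,435.60 (≈ $19.4000 each)
After Purchase 1: 156 on hand, pool $3,096.10 (≈ $19.8468 each)
Sale 1, sell 71: 71/156 × $3,096.10 → $1,409.12
After Purchase 2: 342 on hand, pool $7,161.08 (≈ $20.9388 each)
Sale 2, sell 165: 165/342 × $7,161.08 → $3,454.90
After Purchase 3: 363 on hand, pool $8,449.18 (≈ $23.2760 each)
Sale 3, sell 227: 227/363 × $8,449.18 → $5,283.64
After Purchase 4: 282 on hand, pool $6,654.94 (≈ $23.5991 each)
After Purchase 5: 644 on hand, pool $16,809.04 (≈ $26.1010 each)
After Purchase 6: 760 on hand, pool $19,384.24 (≈ $25.5056 each)
After Purchase 7: 825 on hand, pool $21,441.49 (≈ $25.9897 each)
Sale 4, sell 475: 475/825 × $21,441.49 → $12,345.10
Total COGS = $1,409.12 + $3,454.90 + $5,283.64 + $12,345.10 = $22,492.76
Ending inventory (cost pool remaining) = $9,096.39
Check: goods available $31,589.15 = COGS $22,492.76 + ending $9,096.39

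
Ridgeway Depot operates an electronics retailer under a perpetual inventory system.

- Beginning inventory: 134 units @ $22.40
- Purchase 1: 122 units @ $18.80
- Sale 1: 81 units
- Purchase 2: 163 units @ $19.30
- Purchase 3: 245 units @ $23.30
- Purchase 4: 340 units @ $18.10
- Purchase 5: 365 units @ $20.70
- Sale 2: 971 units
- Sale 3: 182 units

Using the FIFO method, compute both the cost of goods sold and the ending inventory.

Sale 1 (81) [FIFO — oldest first]: 81 @ $22.40 = $1,814.40
Sale 2 (971) [FIFO — oldest first]: 53 @ $22.40 + 122 @ $18.80 + 163 @ $19.30 + 245 @ $23.30 + 340 @ $18.10 + 48 @ $20.70 = $19,482.80
Sale 3 (182) [FIFO — oldest first]: 182 @ $20.70 = $3,767.40
Total COGS = $1,814.40 + $19,482.80 + $3,767.40 = $25,064.60
Ending inventory: 135 @ $20.70 = $2,794.50

COGS = $25,064.60; ending inventory = $2,794.50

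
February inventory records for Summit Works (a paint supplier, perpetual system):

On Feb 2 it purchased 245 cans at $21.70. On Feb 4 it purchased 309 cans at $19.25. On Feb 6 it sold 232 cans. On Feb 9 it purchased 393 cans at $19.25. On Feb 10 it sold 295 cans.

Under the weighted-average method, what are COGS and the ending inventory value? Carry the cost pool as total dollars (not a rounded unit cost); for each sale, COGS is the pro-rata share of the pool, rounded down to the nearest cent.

After Feb 2: 245 on hand, pool $5,316.50 (≈ $21.7000 each)
After Feb 4: 554 on hand, pool $11,264.75 (≈ $20.3335 each)
Feb 6, sell 232: 232/554 × $11,264.75 → $4,717.36
After Feb 9: 715 on hand, pool $14,112.64 (≈ $19.7380 each)
Feb 10, sell 295: 295/715 × $14,112.64 → $5,822.69
Total COGS = $4,717.36 + $5,822.69 = $10,540.05
Ending inventory (cost pool remaining) = $8,289.95

COGS = $10,540.05; ending inventory = $8,289.95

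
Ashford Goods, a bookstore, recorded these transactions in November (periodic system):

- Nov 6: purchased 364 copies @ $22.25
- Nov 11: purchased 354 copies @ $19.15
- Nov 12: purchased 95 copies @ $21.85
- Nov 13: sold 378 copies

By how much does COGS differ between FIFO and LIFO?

$871.90

FIFO COGS: 364 @ $22.25 + 14 @ $19.15 = $8,367.10
LIFO COGS: 95 @ $21.85 + 283 @ $19.15 = $7,495.20
Difference = |$8,367.10 − $7,495.20| = $871.90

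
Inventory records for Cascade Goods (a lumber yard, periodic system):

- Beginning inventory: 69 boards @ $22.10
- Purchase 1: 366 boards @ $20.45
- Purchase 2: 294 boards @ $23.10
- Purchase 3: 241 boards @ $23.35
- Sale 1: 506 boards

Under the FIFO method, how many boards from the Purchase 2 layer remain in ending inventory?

223

Sale 1 (506) [FIFO — oldest first]: 69 @ $22.10 + 366 @ $20.45 + 71 @ $23.10 = $10,649.70
Ending inventory: 223 @ $23.10 + 241 @ $23.35 = $10,778.65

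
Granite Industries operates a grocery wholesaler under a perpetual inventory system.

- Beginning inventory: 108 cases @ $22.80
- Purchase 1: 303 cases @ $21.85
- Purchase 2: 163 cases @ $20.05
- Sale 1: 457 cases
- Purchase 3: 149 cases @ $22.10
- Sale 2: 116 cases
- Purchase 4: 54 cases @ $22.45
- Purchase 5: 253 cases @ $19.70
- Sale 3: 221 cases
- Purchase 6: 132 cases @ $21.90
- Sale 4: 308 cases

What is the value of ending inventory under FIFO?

Sale 1 (457) [FIFO — oldest first]: 108 @ $22.80 + 303 @ $21.85 + 46 @ $20.05 = $10,005.25
Sale 2 (116) [FIFO — oldest first]: 116 @ $20.05 = $2,325.80
Sale 3 (221) [FIFO — oldest first]: 1 @ $20.05 + 149 @ $22.10 + 54 @ $22.45 + 17 @ $19.70 = $4,860.15
Sale 4 (308) [FIFO — oldest first]: 236 @ $19.70 + 72 @ $21.90 = $6,226.00
Total COGS = $10,005.25 + $2,325.80 + $4,860.15 + $6,226.00 = $23,417.20
Ending inventory: 60 @ $21.90 = $1,314.00
Check: goods available $24,731.20 = COGS $23,417.20 + ending $1,314.00

Ending inventory = $1,314.00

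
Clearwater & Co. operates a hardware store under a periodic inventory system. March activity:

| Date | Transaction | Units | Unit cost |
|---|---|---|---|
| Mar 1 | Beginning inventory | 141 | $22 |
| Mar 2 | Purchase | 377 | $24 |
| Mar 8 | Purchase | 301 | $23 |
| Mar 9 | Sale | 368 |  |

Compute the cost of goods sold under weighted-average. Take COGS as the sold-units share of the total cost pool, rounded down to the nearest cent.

COGS = $8,570.04

Mar 9, sell 368: 368/819 × $19,073.00 → $8,570.04
Ending inventory (cost pool remaining) = $10,502.96
Check: goods available $19,073.00 = COGS $8,570.04 + ending $10,502.96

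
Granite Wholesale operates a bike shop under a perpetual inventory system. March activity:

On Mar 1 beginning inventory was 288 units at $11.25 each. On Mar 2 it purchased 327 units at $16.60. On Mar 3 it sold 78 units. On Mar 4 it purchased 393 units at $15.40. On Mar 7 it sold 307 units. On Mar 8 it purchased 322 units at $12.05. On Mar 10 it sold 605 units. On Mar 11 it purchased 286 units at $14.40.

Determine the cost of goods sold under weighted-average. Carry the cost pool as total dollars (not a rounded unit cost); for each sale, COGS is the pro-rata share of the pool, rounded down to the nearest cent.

COGS = $13,921.55

After Mar 1: 288 on hand, pool $3,240.00 (≈ $11.2500 each)
After Mar 2: 615 on hand, pool $8,668.20 (≈ $14.0946 each)
Mar 3, sell 78: 78/615 × $8,668.20 → $1,099.38
After Mar 4: 930 on hand, pool $13,621.02 (≈ $14.6463 each)
Mar 7, sell 307: 307/930 × $13,621.02 → $4,496.40
After Mar 8: 945 on hand, pool $13,004.72 (≈ $13.7616 each)
Mar 10, sell 605: 605/945 × $13,004.72 → $8,325.77
After Mar 11: 626 on hand, pool $8,797.35 (≈ $14.0533 each)
Total COGS = $1,099.38 + $4,496.40 + $8,325.77 = $13,921.55
Ending inventory (cost pool remaining) = $8,797.35
Check: goods available $22,718.90 = COGS $13,921.55 + ending $8,797.35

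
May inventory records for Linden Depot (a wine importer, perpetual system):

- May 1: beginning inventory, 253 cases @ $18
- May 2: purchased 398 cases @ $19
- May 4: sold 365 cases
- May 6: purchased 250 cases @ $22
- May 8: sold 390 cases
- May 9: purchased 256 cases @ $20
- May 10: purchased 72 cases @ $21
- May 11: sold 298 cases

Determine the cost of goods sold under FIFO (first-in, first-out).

May 4, 365 sold [FIFO — oldest first]: 253 @ $18 + 112 @ $19 = $6,682
May 8, 390 sold [FIFO — oldest first]: 286 @ $19 + 104 @ $22 = $7,722
May 11, 298 sold [FIFO — oldest first]: 146 @ $22 + 152 @ $20 = $6,252
Total COGS = $6,682 + $7,722 + $6,252 = $20,656
Ending inventory: 104 @ $20 + 72 @ $21 = $3,592

COGS = $20,656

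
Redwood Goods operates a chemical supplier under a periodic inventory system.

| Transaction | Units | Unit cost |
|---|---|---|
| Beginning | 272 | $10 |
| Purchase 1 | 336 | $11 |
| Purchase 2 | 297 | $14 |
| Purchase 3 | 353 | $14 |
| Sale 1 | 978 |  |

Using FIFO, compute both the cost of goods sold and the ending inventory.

COGS = $11,596; ending inventory = $3,920

Sale 1 (978) [FIFO — oldest first]: 272 @ $10 + 336 @ $11 + 297 @ $14 + 73 @ $14 = $11,596
Ending inventory: 280 @ $14 = $3,920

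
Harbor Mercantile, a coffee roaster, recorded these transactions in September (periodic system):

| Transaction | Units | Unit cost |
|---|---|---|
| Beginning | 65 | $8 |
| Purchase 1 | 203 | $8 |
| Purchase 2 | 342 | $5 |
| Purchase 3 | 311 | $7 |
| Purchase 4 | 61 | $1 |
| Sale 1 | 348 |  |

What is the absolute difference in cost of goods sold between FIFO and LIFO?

FIFO COGS: 65 @ $8 + 203 @ $8 + 80 @ $5 = $2,544
LIFO COGS: 61 @ $1 + 287 @ $7 = $2,070
Difference = |$2,544 − $2,070| = $474

$474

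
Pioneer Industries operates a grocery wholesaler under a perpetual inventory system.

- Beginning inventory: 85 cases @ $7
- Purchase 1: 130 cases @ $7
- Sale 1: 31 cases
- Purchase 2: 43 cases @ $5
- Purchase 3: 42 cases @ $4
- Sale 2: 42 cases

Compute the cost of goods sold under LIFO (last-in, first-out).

Sale 1 (31) [LIFO — newest first]: 31 @ $7 = $217
Sale 2 (42) [LIFO — newest first]: 42 @ $4 = $168
Total COGS = $217 + $168 = $385
Ending inventory: 85 @ $7 + 99 @ $7 + 43 @ $5 = $1,503

COGS = $385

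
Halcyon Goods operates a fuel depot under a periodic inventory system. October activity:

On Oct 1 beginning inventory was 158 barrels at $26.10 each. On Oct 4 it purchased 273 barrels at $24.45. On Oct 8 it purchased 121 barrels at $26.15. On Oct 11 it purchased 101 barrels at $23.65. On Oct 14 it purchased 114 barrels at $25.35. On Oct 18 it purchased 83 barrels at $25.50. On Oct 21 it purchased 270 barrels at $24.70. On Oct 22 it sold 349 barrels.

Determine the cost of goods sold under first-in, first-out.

COGS = $8,793.75

Oct 22, 349 sold [FIFO — oldest first]: 158 @ $26.10 + 191 @ $24.45 = $8,793.75
Ending inventory: 82 @ $24.45 + 121 @ $26.15 + 101 @ $23.65 + 114 @ $25.35 + 83 @ $25.50 + 270 @ $24.70 = $19,233.10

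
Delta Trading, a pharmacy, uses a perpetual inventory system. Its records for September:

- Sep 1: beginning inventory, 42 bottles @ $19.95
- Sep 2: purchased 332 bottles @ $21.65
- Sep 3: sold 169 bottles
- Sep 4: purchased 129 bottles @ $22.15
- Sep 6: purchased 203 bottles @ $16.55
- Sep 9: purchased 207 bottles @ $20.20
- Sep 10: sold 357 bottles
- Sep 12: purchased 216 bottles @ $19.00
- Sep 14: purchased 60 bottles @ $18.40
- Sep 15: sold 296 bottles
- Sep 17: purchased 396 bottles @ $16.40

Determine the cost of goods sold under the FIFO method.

Sep 3, 169 sold [FIFO — oldest first]: 42 @ $19.95 + 127 @ $21.65 = $3,587.45
Sep 10, 357 sold [FIFO — oldest first]: 205 @ $21.65 + 129 @ $22.15 + 23 @ $16.55 = $7,676.25
Sep 15, 296 sold [FIFO — oldest first]: 180 @ $16.55 + 116 @ $20.20 = $5,322.20
Total COGS = $3,587.45 + $7,676.25 + $5,322.20 = $16,585.90
Ending inventory: 91 @ $20.20 + 216 @ $19.00 + 60 @ $18.40 + 396 @ $16.40 = $13,540.60

COGS = $16,585.90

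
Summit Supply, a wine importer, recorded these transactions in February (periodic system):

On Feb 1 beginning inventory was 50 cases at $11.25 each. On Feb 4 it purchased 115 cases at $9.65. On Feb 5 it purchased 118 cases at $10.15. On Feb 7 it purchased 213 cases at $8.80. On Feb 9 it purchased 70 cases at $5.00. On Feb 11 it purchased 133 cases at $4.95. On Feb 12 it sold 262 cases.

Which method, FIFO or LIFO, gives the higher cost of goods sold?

FIFO COGS: 50 @ $11.25 + 115 @ $9.65 + 97 @ $10.15 = $2,656.80
LIFO COGS: 133 @ $4.95 + 70 @ $5.00 + 59 @ $8.80 = $1,527.55

FIFO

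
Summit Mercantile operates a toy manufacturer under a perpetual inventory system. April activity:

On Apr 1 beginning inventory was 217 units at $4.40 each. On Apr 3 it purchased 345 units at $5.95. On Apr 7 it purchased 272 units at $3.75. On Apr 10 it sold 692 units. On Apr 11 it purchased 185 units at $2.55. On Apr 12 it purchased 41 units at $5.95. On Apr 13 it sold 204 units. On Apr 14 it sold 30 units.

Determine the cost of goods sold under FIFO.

COGS = $4,262.15

Apr 10, 692 sold [FIFO — oldest first]: 217 @ $4.40 + 345 @ $5.95 + 130 @ $3.75 = $3,495.05
Apr 13, 204 sold [FIFO — oldest first]: 142 @ $3.75 + 62 @ $2.55 = $690.60
Apr 14, 30 sold [FIFO — oldest first]: 30 @ $2.55 = $76.50
Total COGS = $3,495.05 + $690.60 + $76.50 = $4,262.15
Ending inventory: 93 @ $2.55 + 41 @ $5.95 = $481.10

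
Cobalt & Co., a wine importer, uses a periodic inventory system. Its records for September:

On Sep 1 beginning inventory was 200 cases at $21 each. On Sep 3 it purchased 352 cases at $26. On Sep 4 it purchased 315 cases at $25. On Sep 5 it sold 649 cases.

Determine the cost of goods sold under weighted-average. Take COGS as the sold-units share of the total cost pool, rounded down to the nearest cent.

Sep 5, sell 649: 649/867 × $21,227.00 → $15,889.64
Ending inventory (cost pool remaining) = $5,337.36

COGS = $15,889.64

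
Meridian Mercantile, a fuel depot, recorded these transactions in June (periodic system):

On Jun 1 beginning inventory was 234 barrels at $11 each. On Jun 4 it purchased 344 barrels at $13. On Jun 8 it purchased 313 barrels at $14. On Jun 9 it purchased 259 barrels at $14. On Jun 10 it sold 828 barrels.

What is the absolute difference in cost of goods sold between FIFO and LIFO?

$790

FIFO COGS: 234 @ $11 + 344 @ $13 + 250 @ $14 = $10,546
LIFO COGS: 259 @ $14 + 313 @ $14 + 256 @ $13 = $11,336
Difference = |$10,546 − $11,336| = $790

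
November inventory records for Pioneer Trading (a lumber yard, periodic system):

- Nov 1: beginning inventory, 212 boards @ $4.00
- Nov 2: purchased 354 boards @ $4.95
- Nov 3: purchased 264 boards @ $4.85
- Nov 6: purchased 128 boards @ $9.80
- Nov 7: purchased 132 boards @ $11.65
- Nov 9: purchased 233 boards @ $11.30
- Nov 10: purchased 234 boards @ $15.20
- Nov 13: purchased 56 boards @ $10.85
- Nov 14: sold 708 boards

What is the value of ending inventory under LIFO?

Ending inventory = $4,615.70

Nov 14, 708 sold [LIFO — newest first]: 56 @ $10.85 + 234 @ $15.20 + 233 @ $11.30 + 132 @ $11.65 + 53 @ $9.80 = $8,854.50
Ending inventory: 212 @ $4.00 + 354 @ $4.95 + 264 @ $4.85 + 75 @ $9.80 = $4,615.70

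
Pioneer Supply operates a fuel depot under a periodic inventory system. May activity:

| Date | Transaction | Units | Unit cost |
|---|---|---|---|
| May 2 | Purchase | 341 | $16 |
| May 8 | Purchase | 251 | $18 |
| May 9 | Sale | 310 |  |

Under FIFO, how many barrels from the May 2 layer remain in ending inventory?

31

May 9, 310 sold [FIFO — oldest first]: 310 @ $16 = $4,960
Ending inventory: 31 @ $16 + 251 @ $18 = $5,014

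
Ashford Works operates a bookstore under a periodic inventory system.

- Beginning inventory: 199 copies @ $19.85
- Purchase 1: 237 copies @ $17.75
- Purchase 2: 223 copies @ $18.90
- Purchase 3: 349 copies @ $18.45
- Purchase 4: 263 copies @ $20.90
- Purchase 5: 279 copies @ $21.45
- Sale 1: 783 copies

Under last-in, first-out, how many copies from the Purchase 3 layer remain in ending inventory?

Sale 1 (783) [LIFO — newest first]: 279 @ $21.45 + 263 @ $20.90 + 241 @ $18.45 = $15,927.70
Ending inventory: 199 @ $19.85 + 237 @ $17.75 + 223 @ $18.90 + 108 @ $18.45 = $14,364.20

108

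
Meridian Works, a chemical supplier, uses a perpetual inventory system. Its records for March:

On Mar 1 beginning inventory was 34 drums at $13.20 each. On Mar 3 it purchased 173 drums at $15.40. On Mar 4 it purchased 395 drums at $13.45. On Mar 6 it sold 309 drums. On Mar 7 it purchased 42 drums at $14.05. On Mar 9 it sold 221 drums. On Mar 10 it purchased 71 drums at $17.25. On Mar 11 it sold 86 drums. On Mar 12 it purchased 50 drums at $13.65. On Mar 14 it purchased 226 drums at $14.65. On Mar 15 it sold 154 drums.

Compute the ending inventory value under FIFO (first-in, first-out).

Ending inventory = $3,237.65

Mar 6, 309 sold [FIFO — oldest first]: 34 @ $13.20 + 173 @ $15.40 + 102 @ $13.45 = $4,484.90
Mar 9, 221 sold [FIFO — oldest first]: 221 @ $13.45 = $2,972.45
Mar 11, 86 sold [FIFO — oldest first]: 72 @ $13.45 + 14 @ $14.05 = $1,165.10
Mar 15, 154 sold [FIFO — oldest first]: 28 @ $14.05 + 71 @ $17.25 + 50 @ $13.65 + 5 @ $14.65 = $2,373.90
Total COGS = $4,484.90 + $2,972.45 + $1,165.10 + $2,373.90 = $10,996.35
Ending inventory: 221 @ $14.65 = $3,237.65
Check: goods available $14,234.00 = COGS $10,996.35 + ending $3,237.65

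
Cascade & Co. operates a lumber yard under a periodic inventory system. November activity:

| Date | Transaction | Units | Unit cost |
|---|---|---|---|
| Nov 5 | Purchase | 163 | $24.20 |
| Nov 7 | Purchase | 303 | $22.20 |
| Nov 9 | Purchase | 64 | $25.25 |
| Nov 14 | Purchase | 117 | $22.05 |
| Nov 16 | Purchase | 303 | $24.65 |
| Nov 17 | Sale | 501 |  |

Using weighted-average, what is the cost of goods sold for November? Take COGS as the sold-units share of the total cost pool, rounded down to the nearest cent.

Nov 17, sell 501: 501/950 × $22,336.00 → $11,779.30
Ending inventory (cost pool remaining) = $10,556.70
Check: goods available $22,336.00 = COGS $11,779.30 + ending $10,556.70

COGS = $11,779.30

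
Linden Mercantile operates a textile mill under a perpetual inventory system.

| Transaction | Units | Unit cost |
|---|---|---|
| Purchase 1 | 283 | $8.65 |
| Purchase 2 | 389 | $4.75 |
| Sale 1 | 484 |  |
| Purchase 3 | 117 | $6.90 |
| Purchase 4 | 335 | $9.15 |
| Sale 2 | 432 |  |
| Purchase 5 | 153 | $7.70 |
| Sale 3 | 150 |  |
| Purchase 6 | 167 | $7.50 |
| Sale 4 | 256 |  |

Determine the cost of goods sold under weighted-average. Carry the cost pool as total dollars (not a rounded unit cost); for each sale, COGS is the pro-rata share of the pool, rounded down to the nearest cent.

After Purchase 1: 283 on hand, pool $2,447.95 (≈ $8.6500 each)
After Purchase 2: 672 on hand, pool $4,295.70 (≈ $6.3924 each)
Sale 1, sell 484: 484/672 × $4,295.70 → $3,093.92
After Purchase 3: 305 on hand, pool $2,009.08 (≈ $6.5871 each)
After Purchase 4: 640 on hand, pool $5,074.33 (≈ $7.9286 each)
Sale 2, sell 432: 432/640 × $5,074.33 → $3,425.17
After Purchase 5: 361 on hand, pool $2,827.26 (≈ $7.8317 each)
Sale 3, sell 150: 150/361 × $2,827.26 → $1,174.76
After Purchase 6: 378 on hand, pool $2,905.00 (≈ $7.6852 each)
Sale 4, sell 256: 256/378 × $2,905.00 → $1,967.40
Total COGS = $3,093.92 + $3,425.17 + $1,174.76 + $1,967.40 = $9,661.25
Ending inventory (cost pool remaining) = $937.60

COGS = $9,661.25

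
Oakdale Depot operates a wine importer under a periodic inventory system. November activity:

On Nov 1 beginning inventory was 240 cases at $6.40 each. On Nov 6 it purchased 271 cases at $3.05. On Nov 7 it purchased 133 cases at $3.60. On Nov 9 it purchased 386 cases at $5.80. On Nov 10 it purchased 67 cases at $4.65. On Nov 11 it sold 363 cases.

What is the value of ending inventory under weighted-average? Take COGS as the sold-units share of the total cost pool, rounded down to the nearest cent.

Ending inventory = $3,607.58

Nov 11, sell 363: 363/1097 × $5,391.70 → $1,784.12
Ending inventory (cost pool remaining) = $3,607.58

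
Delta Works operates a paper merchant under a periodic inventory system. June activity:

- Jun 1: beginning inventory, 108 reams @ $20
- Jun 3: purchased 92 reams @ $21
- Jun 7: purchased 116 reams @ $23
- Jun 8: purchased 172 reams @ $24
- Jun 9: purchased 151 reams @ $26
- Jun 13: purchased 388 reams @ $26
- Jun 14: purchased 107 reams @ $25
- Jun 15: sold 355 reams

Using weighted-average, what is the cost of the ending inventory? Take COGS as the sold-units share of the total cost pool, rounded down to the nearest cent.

Ending inventory = $18,943.99

Jun 15, sell 355: 355/1134 × $27,577.00 → $8,633.01
Ending inventory (cost pool remaining) = $18,943.99
Check: goods available $27,577.00 = COGS $8,633.01 + ending $18,943.99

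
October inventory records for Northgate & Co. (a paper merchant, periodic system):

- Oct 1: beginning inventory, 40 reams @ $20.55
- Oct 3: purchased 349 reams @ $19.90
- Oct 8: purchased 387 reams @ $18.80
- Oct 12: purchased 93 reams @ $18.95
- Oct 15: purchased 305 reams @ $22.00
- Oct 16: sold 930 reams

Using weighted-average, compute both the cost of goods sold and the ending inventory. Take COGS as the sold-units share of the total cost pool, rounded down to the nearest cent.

COGS = $18,627.76; ending inventory = $4,887.29

Oct 16, sell 930: 930/1174 × $23,515.05 → $18,627.76
Ending inventory (cost pool remaining) = $4,887.29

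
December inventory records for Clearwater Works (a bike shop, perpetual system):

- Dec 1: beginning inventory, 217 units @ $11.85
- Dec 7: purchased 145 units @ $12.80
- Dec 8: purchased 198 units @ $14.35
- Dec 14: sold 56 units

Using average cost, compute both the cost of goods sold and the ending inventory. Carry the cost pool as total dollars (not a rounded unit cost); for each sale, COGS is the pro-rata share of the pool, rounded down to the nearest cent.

COGS = $726.87; ending inventory = $6,541.88

After Dec 1: 217 on hand, pool $2,571.45 (≈ $11.8500 each)
After Dec 7: 362 on hand, pool $4,427.45 (≈ $12.2305 each)
After Dec 8: 560 on hand, pool $7,268.75 (≈ $12.9799 each)
Dec 14, sell 56: 56/560 × $7,268.75 → $726.87
Ending inventory (cost pool remaining) = $6,541.88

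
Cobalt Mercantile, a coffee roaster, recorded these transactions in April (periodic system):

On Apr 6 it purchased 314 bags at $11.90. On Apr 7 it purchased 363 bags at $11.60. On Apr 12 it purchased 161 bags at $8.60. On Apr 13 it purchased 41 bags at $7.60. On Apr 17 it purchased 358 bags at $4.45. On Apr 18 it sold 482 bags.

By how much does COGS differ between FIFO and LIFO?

$3,066.90

FIFO COGS: 314 @ $11.90 + 168 @ $11.60 = $5,685.40
LIFO COGS: 358 @ $4.45 + 41 @ $7.60 + 83 @ $8.60 = $2,618.50
Difference = |$5,685.40 − $2,618.50| = $3,066.90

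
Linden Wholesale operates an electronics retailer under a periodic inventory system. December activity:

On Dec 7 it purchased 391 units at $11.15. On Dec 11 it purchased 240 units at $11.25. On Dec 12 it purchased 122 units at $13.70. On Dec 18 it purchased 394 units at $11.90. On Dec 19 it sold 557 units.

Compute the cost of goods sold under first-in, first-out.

COGS = $6,227.15

Dec 19, 557 sold [FIFO — oldest first]: 391 @ $11.15 + 166 @ $11.25 = $6,227.15
Ending inventory: 74 @ $11.25 + 122 @ $13.70 + 394 @ $11.90 = $7,192.50
Check: goods available $13,419.65 = COGS $6,227.15 + ending $7,192.50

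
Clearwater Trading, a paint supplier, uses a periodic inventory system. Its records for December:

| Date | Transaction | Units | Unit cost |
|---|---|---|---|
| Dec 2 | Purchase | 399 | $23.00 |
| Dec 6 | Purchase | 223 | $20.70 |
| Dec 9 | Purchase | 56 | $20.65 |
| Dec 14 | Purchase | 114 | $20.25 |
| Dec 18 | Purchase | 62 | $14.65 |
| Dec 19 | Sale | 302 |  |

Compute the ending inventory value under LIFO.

Dec 19, 302 sold [LIFO — newest first]: 62 @ $14.65 + 114 @ $20.25 + 56 @ $20.65 + 70 @ $20.70 = $5,822.20
Ending inventory: 399 @ $23.00 + 153 @ $20.70 = $12,344.10

Ending inventory = $12,344.10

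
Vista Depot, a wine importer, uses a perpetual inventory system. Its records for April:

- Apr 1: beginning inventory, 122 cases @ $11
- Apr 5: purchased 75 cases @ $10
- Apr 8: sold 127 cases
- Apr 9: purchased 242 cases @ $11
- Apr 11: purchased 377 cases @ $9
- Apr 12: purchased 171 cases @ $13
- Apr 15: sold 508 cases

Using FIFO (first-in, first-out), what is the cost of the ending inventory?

Ending inventory = $3,852

Apr 8, 127 sold [FIFO — oldest first]: 122 @ $11 + 5 @ $10 = $1,392
Apr 15, 508 sold [FIFO — oldest first]: 70 @ $10 + 242 @ $11 + 196 @ $9 = $5,126
Total COGS = $1,392 + $5,126 = $6,518
Ending inventory: 181 @ $9 + 171 @ $13 = $3,852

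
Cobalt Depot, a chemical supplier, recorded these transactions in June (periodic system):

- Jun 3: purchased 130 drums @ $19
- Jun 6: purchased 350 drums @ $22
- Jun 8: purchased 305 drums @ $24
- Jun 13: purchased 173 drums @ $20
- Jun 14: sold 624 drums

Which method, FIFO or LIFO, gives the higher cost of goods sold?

FIFO COGS: 130 @ $19 + 350 @ $22 + 144 @ $24 = $13,626
LIFO COGS: 173 @ $20 + 305 @ $24 + 146 @ $22 = $13,992

LIFO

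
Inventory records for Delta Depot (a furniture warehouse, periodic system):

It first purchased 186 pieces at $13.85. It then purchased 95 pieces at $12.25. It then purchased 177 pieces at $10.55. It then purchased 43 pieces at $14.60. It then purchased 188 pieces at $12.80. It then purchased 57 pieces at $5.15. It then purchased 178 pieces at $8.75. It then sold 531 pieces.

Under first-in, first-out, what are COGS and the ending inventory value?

Sale 1 (531) [FIFO — oldest first]: 186 @ $13.85 + 95 @ $12.25 + 177 @ $10.55 + 43 @ $14.60 + 30 @ $12.80 = $6,619.00
Ending inventory: 158 @ $12.80 + 57 @ $5.15 + 178 @ $8.75 = $3,873.45

COGS = $6,619.00; ending inventory = $3,873.45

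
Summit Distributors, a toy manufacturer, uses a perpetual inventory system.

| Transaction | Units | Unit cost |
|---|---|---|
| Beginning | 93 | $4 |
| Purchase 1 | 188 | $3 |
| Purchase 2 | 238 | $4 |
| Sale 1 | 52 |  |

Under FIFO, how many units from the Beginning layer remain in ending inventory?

41

Sale 1 (52) [FIFO — oldest first]: 52 @ $4 = $208
Ending inventory: 41 @ $4 + 188 @ $3 + 238 @ $4 = $1,680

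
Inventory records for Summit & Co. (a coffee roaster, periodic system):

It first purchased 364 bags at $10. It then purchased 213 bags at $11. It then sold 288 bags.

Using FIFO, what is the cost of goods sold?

COGS = $2,880

Sale 1 (288) [FIFO — oldest first]: 288 @ $10 = $2,880
Ending inventory: 76 @ $10 + 213 @ $11 = $3,103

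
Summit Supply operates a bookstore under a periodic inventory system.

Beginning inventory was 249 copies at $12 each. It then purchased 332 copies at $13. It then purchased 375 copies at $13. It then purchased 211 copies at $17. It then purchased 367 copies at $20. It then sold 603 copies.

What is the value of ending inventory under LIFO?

Sale 1 (603) [LIFO — newest first]: 367 @ $20 + 211 @ $17 + 25 @ $13 = $11,252
Ending inventory: 249 @ $12 + 332 @ $13 + 350 @ $13 = $11,854

Ending inventory = $11,854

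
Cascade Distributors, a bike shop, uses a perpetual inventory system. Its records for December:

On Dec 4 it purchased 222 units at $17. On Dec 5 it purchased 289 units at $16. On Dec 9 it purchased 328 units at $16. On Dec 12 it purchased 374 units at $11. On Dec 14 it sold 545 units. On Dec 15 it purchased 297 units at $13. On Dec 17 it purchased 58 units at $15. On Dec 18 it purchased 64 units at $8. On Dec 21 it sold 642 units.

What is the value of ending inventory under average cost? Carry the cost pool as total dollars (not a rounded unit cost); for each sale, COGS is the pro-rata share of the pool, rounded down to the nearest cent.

After Dec 4: 222 on hand, pool $3,774.00 (≈ $17.0000 each)
After Dec 5: 511 on hand, pool $8,398.00 (≈ $16.4344 each)
After Dec 9: 839 on hand, pool $13,646.00 (≈ $16.2646 each)
After Dec 12: 1213 on hand, pool $17,760.00 (≈ $14.6414 each)
Dec 14, sell 545: 545/1213 × $17,760.00 → $7,979.55
After Dec 15: 965 on hand, pool $13,641.45 (≈ $14.1362 each)
After Dec 17: 1023 on hand, pool $14,511.45 (≈ $14.1852 each)
After Dec 18: 1087 on hand, pool $15,023.45 (≈ $13.8210 each)
Dec 21, sell 642: 642/1087 × $15,023.45 → $8,873.09
Total COGS = $7,979.55 + $8,873.09 = $16,852.64
Ending inventory (cost pool remaining) = $6,150.36
Check: goods available $23,003.00 = COGS $16,852.64 + ending $6,150.36

Ending inventory = $6,150.36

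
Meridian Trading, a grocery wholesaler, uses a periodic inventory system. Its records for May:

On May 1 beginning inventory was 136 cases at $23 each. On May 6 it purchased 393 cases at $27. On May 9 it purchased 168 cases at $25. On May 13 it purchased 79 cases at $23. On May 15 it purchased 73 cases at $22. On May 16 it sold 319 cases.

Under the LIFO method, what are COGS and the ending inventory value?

May 16, 319 sold [LIFO — newest first]: 73 @ $22 + 79 @ $23 + 167 @ $25 = $7,598
Ending inventory: 136 @ $23 + 393 @ $27 + 1 @ $25 = $13,764

COGS = $7,598; ending inventory = $13,764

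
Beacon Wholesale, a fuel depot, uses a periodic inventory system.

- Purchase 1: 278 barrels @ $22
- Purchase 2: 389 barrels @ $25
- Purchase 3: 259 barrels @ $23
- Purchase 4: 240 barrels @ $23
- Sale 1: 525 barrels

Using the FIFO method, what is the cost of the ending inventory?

Sale 1 (525) [FIFO — oldest first]: 278 @ $22 + 247 @ $25 = $12,291
Ending inventory: 142 @ $25 + 259 @ $23 + 240 @ $23 = $15,027

Ending inventory = $15,027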